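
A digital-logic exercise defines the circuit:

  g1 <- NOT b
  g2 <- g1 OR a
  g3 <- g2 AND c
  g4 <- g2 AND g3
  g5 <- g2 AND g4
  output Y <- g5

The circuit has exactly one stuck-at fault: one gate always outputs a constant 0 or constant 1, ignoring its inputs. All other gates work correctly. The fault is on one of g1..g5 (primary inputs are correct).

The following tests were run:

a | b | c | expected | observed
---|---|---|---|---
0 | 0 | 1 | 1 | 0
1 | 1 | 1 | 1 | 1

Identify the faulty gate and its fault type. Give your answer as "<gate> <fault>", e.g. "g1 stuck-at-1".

g1 stuck-at-0

Fault-free values for test 1 (a=0, b=0, c=1): g1=1, g2=1, g3=1, g4=1, g5=1, giving Y=1. Observed 0.
Test 1: faults giving observed 0 are {g1 stuck-at-0, g2 stuck-at-0, g3 stuck-at-0, g4 stuck-at-0, g5 stuck-at-0}.
Test 2 (a=1, b=1, c=1): fault-free g1=0, g2=1, g3=1, g4=1, g5=1 → 1; observed 1. Eliminates g2 stuck-at-0, g3 stuck-at-0, g4 stuck-at-0, g5 stuck-at-0.
Only g1 stuck-at-0 is consistent with every test.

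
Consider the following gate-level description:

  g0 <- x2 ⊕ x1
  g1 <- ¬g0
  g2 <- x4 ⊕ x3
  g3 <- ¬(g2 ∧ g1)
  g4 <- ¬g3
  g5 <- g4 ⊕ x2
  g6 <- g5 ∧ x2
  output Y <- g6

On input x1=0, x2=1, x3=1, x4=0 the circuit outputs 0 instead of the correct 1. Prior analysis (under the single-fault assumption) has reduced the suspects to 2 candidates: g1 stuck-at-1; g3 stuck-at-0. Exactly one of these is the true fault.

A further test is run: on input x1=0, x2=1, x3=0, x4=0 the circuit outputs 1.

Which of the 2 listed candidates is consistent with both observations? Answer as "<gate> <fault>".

g1 stuck-at-1

Evaluate each candidate on input x1=0, x2=1, x3=0, x4=0:
  g1 stuck-at-1: g0=1, g1=1 [stuck-at-1], g2=0, g3=1, g4=0, g5=1, g6=1 → 1 — matches
  g3 stuck-at-0: g0=1, g1=0, g2=0, g3=0 [stuck-at-0], g4=1, g5=0, g6=0 → 0 — eliminated
Only g1 stuck-at-1 reproduces the observed 1.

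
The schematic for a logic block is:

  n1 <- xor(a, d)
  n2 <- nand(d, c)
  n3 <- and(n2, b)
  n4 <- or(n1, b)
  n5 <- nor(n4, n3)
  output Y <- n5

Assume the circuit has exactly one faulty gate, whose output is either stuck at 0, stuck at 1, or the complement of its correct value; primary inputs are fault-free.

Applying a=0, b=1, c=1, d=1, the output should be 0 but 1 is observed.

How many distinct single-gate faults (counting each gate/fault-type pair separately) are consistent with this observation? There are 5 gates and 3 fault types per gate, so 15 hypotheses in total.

Fault-free: n1=1, n2=0, n3=0, n4=1, n5=0 → 0. Observed 1.
  n1: none of the 3 fault types match ✗
  n2: none of the 3 fault types match ✗
  n3: none of the 3 fault types match ✗
  n4: stuck-at-0, inverted output ✓; others ✗
  n5: stuck-at-1, inverted output ✓; others ✗
Consistent faults: {n4 stuck-at-0, n4 inverted output, n5 stuck-at-1, n5 inverted output} — 4 in all.

4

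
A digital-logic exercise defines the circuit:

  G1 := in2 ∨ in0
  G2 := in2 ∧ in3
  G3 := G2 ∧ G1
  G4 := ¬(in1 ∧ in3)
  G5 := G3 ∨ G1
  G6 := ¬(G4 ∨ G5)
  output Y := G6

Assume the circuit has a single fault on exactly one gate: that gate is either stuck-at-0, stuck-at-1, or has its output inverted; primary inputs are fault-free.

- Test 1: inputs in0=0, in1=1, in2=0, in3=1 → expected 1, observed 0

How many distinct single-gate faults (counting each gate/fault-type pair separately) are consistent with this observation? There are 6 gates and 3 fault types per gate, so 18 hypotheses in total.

10

Fault-free: G1=0, G2=0, G3=0, G4=0, G5=0, G6=1 → 1. Observed 0.
  G1: stuck-at-1, inverted output ✓; others ✗
  G2: none of the 3 fault types match ✗
  G3: stuck-at-1, inverted output ✓; others ✗
  G4: stuck-at-1, inverted output ✓; others ✗
  G5: stuck-at-1, inverted output ✓; others ✗
  G6: stuck-at-0, inverted output ✓; others ✗
Consistent faults: {G1 stuck-at-1, G1 inverted output, G3 stuck-at-1, G3 inverted output, G4 stuck-at-1, G4 inverted output, G5 stuck-at-1, G5 inverted output, G6 stuck-at-0, G6 inverted output} — 10 in all.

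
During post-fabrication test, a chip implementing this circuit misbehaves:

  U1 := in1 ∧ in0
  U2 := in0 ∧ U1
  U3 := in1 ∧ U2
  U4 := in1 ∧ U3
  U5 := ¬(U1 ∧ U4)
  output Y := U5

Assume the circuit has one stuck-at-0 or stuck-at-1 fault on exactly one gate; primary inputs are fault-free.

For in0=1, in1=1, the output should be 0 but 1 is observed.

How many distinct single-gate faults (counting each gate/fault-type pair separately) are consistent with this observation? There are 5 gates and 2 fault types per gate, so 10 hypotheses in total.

Fault-free: U1=1, U2=1, U3=1, U4=1, U5=0 → 0. Observed 1.
  U1 stuck-at-0: output 1 ✓
  U1 stuck-at-1: output 0 ✗
  U2 stuck-at-0: output 1 ✓
  U2 stuck-at-1: output 0 ✗
  U3 stuck-at-0: output 1 ✓
  U3 stuck-at-1: output 0 ✗
  U4 stuck-at-0: output 1 ✓
  U4 stuck-at-1: output 0 ✗
  U5 stuck-at-0: output 0 ✗
  U5 stuck-at-1: output 1 ✓
Consistent faults: {U1 stuck-at-0, U2 stuck-at-0, U3 stuck-at-0, U4 stuck-at-0, U5 stuck-at-1} — 5 in all.

5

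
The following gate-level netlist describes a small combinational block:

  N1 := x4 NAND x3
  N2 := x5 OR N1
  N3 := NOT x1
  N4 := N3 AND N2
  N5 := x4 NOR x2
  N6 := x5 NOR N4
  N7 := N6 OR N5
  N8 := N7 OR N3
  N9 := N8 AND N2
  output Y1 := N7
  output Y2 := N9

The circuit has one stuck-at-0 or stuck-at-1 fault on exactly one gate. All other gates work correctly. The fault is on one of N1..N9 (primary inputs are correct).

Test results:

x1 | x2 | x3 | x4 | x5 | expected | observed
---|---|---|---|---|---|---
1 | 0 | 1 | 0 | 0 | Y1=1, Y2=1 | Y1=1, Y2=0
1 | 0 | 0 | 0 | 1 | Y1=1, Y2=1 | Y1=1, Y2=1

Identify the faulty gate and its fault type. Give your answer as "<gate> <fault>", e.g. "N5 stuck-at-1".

Fault-free values for test 1 (x1=1, x2=0, x3=1, x4=0, x5=0): N1=1, N2=1, N3=0, N4=0, N5=1, N6=1, N7=1, N8=1, N9=1, giving Y1=1, Y2=1. Observed Y1=1, Y2=0.
Test 1: faults giving observed Y1=1, Y2=0 are {N1 stuck-at-0, N2 stuck-at-0, N8 stuck-at-0, N9 stuck-at-0}.
Test 2 (x1=1, x2=0, x3=0, x4=0, x5=1): fault-free N1=1, N2=1, N3=0, N4=0, N5=1, N6=0, N7=1, N8=1, N9=1 → Y1=1, Y2=1; observed Y1=1, Y2=1. Eliminates N2 stuck-at-0, N8 stuck-at-0, N9 stuck-at-0.
Only N1 stuck-at-0 is consistent with every test.

N1 stuck-at-0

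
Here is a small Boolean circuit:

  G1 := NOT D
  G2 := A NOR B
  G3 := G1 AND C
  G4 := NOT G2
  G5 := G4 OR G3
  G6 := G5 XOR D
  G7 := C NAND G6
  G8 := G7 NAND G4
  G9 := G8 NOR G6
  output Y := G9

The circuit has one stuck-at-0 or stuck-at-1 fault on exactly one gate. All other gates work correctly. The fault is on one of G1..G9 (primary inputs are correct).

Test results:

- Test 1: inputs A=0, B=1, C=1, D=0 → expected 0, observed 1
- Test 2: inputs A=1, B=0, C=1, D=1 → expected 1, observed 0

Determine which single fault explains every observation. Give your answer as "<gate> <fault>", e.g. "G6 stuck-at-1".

G5 stuck-at-0

Fault-free values for test 1 (A=0, B=1, C=1, D=0): G1=1, G2=0, G3=1, G4=1, G5=1, G6=1, G7=0, G8=1, G9=0, giving Y=0. Observed 1.
Test 1: faults giving observed 1 are {G5 stuck-at-0, G6 stuck-at-0, G9 stuck-at-1}.
Test 2 (A=1, B=0, C=1, D=1): fault-free G1=0, G2=0, G3=0, G4=1, G5=1, G6=0, G7=1, G8=0, G9=1 → 1; observed 0. Eliminates G6 stuck-at-0, G9 stuck-at-1.
Only G5 stuck-at-0 is consistent with every test.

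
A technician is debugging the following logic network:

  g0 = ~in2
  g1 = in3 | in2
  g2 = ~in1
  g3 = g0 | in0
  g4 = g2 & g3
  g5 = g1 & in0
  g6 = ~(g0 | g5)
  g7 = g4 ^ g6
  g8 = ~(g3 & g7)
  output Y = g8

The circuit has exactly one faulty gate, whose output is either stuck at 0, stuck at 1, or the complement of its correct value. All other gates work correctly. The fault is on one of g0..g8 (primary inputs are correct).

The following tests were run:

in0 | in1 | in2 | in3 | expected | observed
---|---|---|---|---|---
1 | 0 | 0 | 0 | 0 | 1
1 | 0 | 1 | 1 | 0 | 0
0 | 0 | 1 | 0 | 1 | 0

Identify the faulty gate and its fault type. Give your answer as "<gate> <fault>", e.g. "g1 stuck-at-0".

Fault-free values for test 1 (in0=1, in1=0, in2=0, in3=0): g0=1, g1=0, g2=1, g3=1, g4=1, g5=0, g6=0, g7=1, g8=0, giving Y=0. Observed 1.
Test 1: faults giving observed 1 are {g0 stuck-at-0, g0 inverted output, g2 stuck-at-0, g2 inverted output, g3 stuck-at-0, g3 inverted output, g4 stuck-at-0, g4 inverted output, g6 stuck-at-1, g6 inverted output, g7 stuck-at-0, g7 inverted output, g8 stuck-at-1, g8 inverted output}.
Test 2 (in0=1, in1=0, in2=1, in3=1): fault-free g0=0, g1=1, g2=1, g3=1, g4=1, g5=1, g6=0, g7=1, g8=0 → 0; observed 0. Eliminates g2 stuck-at-0, g2 inverted output, g3 stuck-at-0, g3 inverted output, g4 stuck-at-0, g4 inverted output, g6 stuck-at-1, g6 inverted output, g7 stuck-at-0, g7 inverted output, g8 stuck-at-1, g8 inverted output.
Test 3 (in0=0, in1=0, in2=1, in3=0): fault-free g0=0, g1=1, g2=1, g3=0, g4=0, g5=0, g6=1, g7=1, g8=1 → 1; observed 0. Eliminates g0 stuck-at-0.
Only g0 inverted output is consistent with every test.

g0 inverted output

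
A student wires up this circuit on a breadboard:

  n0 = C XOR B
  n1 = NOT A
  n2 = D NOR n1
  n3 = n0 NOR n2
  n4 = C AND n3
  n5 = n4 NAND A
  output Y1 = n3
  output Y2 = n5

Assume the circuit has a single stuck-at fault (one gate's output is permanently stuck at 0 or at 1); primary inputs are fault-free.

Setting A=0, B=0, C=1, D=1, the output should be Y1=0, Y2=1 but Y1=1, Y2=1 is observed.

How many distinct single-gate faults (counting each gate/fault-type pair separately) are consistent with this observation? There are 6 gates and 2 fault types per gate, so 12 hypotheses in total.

Fault-free: n0=1, n1=1, n2=0, n3=0, n4=0, n5=1 → Y1=0, Y2=1. Observed Y1=1, Y2=1.
  n0 stuck-at-0: output Y1=1, Y2=1 ✓
  n0 stuck-at-1: output Y1=0, Y2=1 ✗
  n1 stuck-at-0: output Y1=0, Y2=1 ✗
  n1 stuck-at-1: output Y1=0, Y2=1 ✗
  n2 stuck-at-0: output Y1=0, Y2=1 ✗
  n2 stuck-at-1: output Y1=0, Y2=1 ✗
  n3 stuck-at-0: output Y1=0, Y2=1 ✗
  n3 stuck-at-1: output Y1=1, Y2=1 ✓
  n4 stuck-at-0: output Y1=0, Y2=1 ✗
  n4 stuck-at-1: output Y1=0, Y2=1 ✗
  n5 stuck-at-0: output Y1=0, Y2=0 ✗
  n5 stuck-at-1: output Y1=0, Y2=1 ✗
Consistent faults: {n0 stuck-at-0, n3 stuck-at-1} — 2 in all.

2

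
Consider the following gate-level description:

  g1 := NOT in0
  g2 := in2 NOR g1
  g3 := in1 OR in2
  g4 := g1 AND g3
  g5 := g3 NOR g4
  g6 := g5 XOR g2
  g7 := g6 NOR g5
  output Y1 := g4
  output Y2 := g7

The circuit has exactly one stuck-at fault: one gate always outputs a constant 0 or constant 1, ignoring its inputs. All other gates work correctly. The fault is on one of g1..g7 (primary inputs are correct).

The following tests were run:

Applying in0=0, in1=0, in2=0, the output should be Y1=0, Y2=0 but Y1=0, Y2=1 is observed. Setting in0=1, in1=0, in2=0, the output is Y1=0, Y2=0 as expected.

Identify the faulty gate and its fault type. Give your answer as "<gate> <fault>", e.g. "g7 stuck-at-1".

g5 stuck-at-0

Fault-free values for test 1 (in0=0, in1=0, in2=0): g1=1, g2=0, g3=0, g4=0, g5=1, g6=1, g7=0, giving Y1=0, Y2=0. Observed Y1=0, Y2=1.
Test 1: faults giving observed Y1=0, Y2=1 are {g5 stuck-at-0, g7 stuck-at-1}.
Test 2 (in0=1, in1=0, in2=0): fault-free g1=0, g2=1, g3=0, g4=0, g5=1, g6=0, g7=0 → Y1=0, Y2=0; observed Y1=0, Y2=0. Eliminates g7 stuck-at-1.
Only g5 stuck-at-0 is consistent with every test.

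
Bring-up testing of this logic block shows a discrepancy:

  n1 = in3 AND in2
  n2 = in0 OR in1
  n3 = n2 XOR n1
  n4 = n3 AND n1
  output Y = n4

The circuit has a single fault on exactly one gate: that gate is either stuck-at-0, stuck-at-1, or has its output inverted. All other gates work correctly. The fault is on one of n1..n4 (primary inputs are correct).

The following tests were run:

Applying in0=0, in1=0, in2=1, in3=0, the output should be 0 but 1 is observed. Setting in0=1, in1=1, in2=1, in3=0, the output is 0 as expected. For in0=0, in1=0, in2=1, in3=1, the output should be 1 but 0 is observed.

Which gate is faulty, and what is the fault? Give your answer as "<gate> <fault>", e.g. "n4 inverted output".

Fault-free values for test 1 (in0=0, in1=0, in2=1, in3=0): n1=0, n2=0, n3=0, n4=0, giving Y=0. Observed 1.
Test 1: faults giving observed 1 are {n1 stuck-at-1, n1 inverted output, n4 stuck-at-1, n4 inverted output}.
Test 2 (in0=1, in1=1, in2=1, in3=0): fault-free n1=0, n2=1, n3=1, n4=0 → 0; observed 0. Eliminates n4 stuck-at-1, n4 inverted output.
Test 3 (in0=0, in1=0, in2=1, in3=1): fault-free n1=1, n2=0, n3=1, n4=1 → 1; observed 0. Eliminates n1 stuck-at-1.
Only n1 inverted output is consistent with every test.

n1 inverted output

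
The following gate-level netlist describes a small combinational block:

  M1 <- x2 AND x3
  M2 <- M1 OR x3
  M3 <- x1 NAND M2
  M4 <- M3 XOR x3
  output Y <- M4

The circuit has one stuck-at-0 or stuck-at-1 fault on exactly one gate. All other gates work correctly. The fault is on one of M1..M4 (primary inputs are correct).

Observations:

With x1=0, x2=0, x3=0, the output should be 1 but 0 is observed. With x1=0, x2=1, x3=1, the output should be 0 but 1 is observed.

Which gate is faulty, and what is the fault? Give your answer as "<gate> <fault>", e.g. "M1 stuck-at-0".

Fault-free values for test 1 (x1=0, x2=0, x3=0): M1=0, M2=0, M3=1, M4=1, giving Y=1. Observed 0.
Test 1: faults giving observed 0 are {M3 stuck-at-0, M4 stuck-at-0}.
Test 2 (x1=0, x2=1, x3=1): fault-free M1=1, M2=1, M3=1, M4=0 → 0; observed 1. Eliminates M4 stuck-at-0.
Only M3 stuck-at-0 is consistent with every test.

M3 stuck-at-0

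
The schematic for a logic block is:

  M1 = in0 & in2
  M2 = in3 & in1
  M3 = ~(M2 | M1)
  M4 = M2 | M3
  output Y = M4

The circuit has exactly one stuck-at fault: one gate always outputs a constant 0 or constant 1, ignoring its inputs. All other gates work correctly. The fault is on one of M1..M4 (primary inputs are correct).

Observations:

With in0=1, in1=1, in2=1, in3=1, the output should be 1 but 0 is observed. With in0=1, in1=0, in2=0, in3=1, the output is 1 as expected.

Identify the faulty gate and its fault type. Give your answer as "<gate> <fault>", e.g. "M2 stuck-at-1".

Fault-free values for test 1 (in0=1, in1=1, in2=1, in3=1): M1=1, M2=1, M3=0, M4=1, giving Y=1. Observed 0.
Test 1: faults giving observed 0 are {M2 stuck-at-0, M4 stuck-at-0}.
Test 2 (in0=1, in1=0, in2=0, in3=1): fault-free M1=0, M2=0, M3=1, M4=1 → 1; observed 1. Eliminates M4 stuck-at-0.
Only M2 stuck-at-0 is consistent with every test.

M2 stuck-at-0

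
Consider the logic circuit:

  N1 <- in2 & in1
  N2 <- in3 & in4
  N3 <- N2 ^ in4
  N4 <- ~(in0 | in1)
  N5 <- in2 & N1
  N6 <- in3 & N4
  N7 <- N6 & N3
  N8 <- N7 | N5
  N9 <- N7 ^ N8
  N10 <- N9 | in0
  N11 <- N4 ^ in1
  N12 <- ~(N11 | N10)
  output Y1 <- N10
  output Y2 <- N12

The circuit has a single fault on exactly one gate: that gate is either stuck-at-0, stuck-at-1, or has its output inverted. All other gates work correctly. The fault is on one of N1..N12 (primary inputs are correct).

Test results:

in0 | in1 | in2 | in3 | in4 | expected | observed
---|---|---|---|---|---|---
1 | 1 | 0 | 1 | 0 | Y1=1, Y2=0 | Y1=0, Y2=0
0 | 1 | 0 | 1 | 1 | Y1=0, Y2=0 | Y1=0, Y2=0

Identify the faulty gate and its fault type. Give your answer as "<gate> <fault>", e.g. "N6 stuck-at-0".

N10 stuck-at-0

Fault-free values for test 1 (in0=1, in1=1, in2=0, in3=1, in4=0): N1=0, N2=0, N3=0, N4=0, N5=0, N6=0, N7=0, N8=0, N9=0, N10=1, N11=1, N12=0, giving Y1=1, Y2=0. Observed Y1=0, Y2=0.
Test 1: faults giving observed Y1=0, Y2=0 are {N10 stuck-at-0, N10 inverted output}.
Test 2 (in0=0, in1=1, in2=0, in3=1, in4=1): fault-free N1=0, N2=1, N3=0, N4=0, N5=0, N6=0, N7=0, N8=0, N9=0, N10=0, N11=1, N12=0 → Y1=0, Y2=0; observed Y1=0, Y2=0. Eliminates N10 inverted output.
Only N10 stuck-at-0 is consistent with every test.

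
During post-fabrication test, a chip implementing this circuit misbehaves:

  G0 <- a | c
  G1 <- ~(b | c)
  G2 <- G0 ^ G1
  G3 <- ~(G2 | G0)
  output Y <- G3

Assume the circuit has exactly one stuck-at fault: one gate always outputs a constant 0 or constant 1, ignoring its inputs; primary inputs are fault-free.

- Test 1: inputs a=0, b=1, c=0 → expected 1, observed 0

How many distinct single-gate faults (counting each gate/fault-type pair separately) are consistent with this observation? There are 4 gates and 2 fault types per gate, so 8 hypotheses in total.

4

Fault-free: G0=0, G1=0, G2=0, G3=1 → 1. Observed 0.
  G0 stuck-at-0: output 1 ✗
  G0 stuck-at-1: output 0 ✓
  G1 stuck-at-0: output 1 ✗
  G1 stuck-at-1: output 0 ✓
  G2 stuck-at-0: output 1 ✗
  G2 stuck-at-1: output 0 ✓
  G3 stuck-at-0: output 0 ✓
  G3 stuck-at-1: output 1 ✗
Consistent faults: {G0 stuck-at-1, G1 stuck-at-1, G2 stuck-at-1, G3 stuck-at-0} — 4 in all.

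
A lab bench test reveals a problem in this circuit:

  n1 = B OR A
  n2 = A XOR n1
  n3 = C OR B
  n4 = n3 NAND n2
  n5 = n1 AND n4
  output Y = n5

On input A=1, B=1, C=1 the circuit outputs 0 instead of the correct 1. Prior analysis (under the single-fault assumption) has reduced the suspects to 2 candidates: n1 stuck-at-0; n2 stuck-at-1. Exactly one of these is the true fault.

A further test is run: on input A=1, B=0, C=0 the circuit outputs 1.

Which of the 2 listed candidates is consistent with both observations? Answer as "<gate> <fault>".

Evaluate each candidate on input A=1, B=0, C=0:
  n1 stuck-at-0: n1=0 [stuck-at-0], n2=1, n3=0, n4=1, n5=0 → 0 — eliminated
  n2 stuck-at-1: n1=1, n2=1 [stuck-at-1], n3=0, n4=1, n5=1 → 1 — matches
Only n2 stuck-at-1 reproduces the observed 1.

n2 stuck-at-1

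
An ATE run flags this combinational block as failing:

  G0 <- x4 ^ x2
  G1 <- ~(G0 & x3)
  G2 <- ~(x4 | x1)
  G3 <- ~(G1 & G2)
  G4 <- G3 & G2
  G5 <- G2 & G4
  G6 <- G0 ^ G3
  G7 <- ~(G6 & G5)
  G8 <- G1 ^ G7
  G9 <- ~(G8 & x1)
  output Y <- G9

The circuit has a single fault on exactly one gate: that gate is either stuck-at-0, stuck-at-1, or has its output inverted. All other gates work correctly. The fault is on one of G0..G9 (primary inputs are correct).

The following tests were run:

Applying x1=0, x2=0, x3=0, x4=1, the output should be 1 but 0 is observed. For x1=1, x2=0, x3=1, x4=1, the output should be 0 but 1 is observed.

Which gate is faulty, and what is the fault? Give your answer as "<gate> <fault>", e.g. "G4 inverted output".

Fault-free values for test 1 (x1=0, x2=0, x3=0, x4=1): G0=1, G1=1, G2=0, G3=1, G4=0, G5=0, G6=0, G7=1, G8=0, G9=1, giving Y=1. Observed 0.
Test 1: faults giving observed 0 are {G9 stuck-at-0, G9 inverted output}.
Test 2 (x1=1, x2=0, x3=1, x4=1): fault-free G0=1, G1=0, G2=0, G3=1, G4=0, G5=0, G6=0, G7=1, G8=1, G9=0 → 0; observed 1. Eliminates G9 stuck-at-0.
Only G9 inverted output is consistent with every test.

G9 inverted output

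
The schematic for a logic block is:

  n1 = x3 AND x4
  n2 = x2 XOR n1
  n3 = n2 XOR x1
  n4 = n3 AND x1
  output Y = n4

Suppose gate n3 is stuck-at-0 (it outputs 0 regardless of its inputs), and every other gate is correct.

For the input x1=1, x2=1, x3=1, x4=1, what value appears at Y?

0

Propagate with n3 forced: n1=1, n2=0, n3=0 [stuck-at-0], n4=0.
So Y = 0. (Without the fault it would be 1.)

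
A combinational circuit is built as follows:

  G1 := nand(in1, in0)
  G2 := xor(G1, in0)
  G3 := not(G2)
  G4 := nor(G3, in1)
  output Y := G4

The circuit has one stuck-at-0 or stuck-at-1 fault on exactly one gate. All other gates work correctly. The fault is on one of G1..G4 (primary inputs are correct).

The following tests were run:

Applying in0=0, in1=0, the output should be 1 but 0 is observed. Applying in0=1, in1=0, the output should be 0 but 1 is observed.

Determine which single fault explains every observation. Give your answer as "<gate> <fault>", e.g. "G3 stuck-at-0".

Fault-free values for test 1 (in0=0, in1=0): G1=1, G2=1, G3=0, G4=1, giving Y=1. Observed 0.
Test 1: faults giving observed 0 are {G1 stuck-at-0, G2 stuck-at-0, G3 stuck-at-1, G4 stuck-at-0}.
Test 2 (in0=1, in1=0): fault-free G1=1, G2=0, G3=1, G4=0 → 0; observed 1. Eliminates G2 stuck-at-0, G3 stuck-at-1, G4 stuck-at-0.
Only G1 stuck-at-0 is consistent with every test.

G1 stuck-at-0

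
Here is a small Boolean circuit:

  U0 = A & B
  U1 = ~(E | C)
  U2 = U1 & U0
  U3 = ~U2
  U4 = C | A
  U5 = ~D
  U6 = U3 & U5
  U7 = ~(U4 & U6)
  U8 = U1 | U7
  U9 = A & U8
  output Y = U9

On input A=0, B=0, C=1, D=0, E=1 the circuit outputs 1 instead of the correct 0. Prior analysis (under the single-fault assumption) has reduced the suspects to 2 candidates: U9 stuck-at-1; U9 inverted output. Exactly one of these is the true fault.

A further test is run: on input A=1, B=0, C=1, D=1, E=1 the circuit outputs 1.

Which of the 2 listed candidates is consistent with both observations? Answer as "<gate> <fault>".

U9 stuck-at-1

Evaluate each candidate on input A=1, B=0, C=1, D=1, E=1:
  U9 stuck-at-1: U0=0, U1=0, U2=0, U3=1, U4=1, U5=0, U6=0, U7=1, U8=1, U9=1 [stuck-at-1] → 1 — matches
  U9 inverted output: U0=0, U1=0, U2=0, U3=1, U4=1, U5=0, U6=0, U7=1, U8=1, U9=0 [inverted output] → 0 — eliminated
Only U9 stuck-at-1 reproduces the observed 1.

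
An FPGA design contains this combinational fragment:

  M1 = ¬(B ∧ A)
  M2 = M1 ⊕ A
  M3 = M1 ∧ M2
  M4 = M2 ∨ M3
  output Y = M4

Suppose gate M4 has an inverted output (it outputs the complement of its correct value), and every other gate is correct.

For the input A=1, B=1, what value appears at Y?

Propagate with M4 forced: M1=0, M2=1, M3=0, M4=0 [inverted output].
So Y = 0. (Without the fault it would be 1.)

0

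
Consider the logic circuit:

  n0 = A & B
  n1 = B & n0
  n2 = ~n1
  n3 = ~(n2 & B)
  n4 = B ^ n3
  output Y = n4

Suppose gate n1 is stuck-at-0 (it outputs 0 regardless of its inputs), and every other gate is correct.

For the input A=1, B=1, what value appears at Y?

Propagate with n1 forced: n0=1, n1=0 [stuck-at-0], n2=1, n3=0, n4=1.
So Y = 1. (Without the fault it would be 0.)

1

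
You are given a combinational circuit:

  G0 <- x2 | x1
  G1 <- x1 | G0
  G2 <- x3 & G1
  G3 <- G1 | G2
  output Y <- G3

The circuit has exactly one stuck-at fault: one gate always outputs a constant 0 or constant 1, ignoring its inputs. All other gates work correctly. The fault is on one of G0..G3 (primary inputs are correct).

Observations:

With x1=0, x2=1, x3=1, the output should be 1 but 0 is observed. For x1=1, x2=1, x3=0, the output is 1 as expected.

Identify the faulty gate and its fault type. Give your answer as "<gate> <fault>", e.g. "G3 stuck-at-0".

Fault-free values for test 1 (x1=0, x2=1, x3=1): G0=1, G1=1, G2=1, G3=1, giving Y=1. Observed 0.
Test 1: faults giving observed 0 are {G0 stuck-at-0, G1 stuck-at-0, G3 stuck-at-0}.
Test 2 (x1=1, x2=1, x3=0): fault-free G0=1, G1=1, G2=0, G3=1 → 1; observed 1. Eliminates G1 stuck-at-0, G3 stuck-at-0.
Only G0 stuck-at-0 is consistent with every test.

G0 stuck-at-0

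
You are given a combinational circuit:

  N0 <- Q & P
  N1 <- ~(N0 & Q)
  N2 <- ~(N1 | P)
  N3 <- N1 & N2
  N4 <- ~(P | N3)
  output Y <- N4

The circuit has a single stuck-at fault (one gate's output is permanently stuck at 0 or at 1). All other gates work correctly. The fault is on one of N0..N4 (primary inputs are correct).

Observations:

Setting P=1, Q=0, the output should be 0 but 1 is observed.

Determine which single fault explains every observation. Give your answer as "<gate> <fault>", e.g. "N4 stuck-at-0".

N4 stuck-at-1

Fault-free values for test 1 (P=1, Q=0): N0=0, N1=1, N2=0, N3=0, N4=0, giving Y=0. Observed 1.
Test 1: faults giving observed 1 are {N4 stuck-at-1}.
Only N4 stuck-at-1 is consistent with every test.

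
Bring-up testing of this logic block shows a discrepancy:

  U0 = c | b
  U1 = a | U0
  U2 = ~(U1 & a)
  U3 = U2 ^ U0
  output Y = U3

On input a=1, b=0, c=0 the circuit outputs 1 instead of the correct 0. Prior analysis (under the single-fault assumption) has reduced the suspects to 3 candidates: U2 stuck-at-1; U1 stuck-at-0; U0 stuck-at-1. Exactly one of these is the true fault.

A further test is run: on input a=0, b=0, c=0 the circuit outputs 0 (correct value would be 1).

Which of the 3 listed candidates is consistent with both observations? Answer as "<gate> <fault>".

Evaluate each candidate on input a=0, b=0, c=0:
  U2 stuck-at-1: U0=0, U1=0, U2=1 [stuck-at-1], U3=1 → 1 — eliminated
  U1 stuck-at-0: U0=0, U1=0 [stuck-at-0], U2=1, U3=1 → 1 — eliminated
  U0 stuck-at-1: U0=1 [stuck-at-1], U1=1, U2=1, U3=0 → 0 — matches
Only U0 stuck-at-1 reproduces the observed 0.

U0 stuck-at-1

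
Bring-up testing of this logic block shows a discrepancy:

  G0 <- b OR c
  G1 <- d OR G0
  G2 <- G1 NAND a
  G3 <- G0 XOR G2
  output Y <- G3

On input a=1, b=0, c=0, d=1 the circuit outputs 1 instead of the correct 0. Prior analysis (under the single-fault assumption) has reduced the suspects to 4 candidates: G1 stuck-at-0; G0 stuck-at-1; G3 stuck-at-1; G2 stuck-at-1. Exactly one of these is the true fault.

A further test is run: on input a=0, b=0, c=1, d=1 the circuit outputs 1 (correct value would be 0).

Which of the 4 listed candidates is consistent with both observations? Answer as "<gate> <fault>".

Evaluate each candidate on input a=0, b=0, c=1, d=1:
  G1 stuck-at-0: G0=1, G1=0 [stuck-at-0], G2=1, G3=0 → 0 — eliminated
  G0 stuck-at-1: G0=1 [stuck-at-1], G1=1, G2=1, G3=0 → 0 — eliminated
  G3 stuck-at-1: G0=1, G1=1, G2=1, G3=1 [stuck-at-1] → 1 — matches
  G2 stuck-at-1: G0=1, G1=1, G2=1 [stuck-at-1], G3=0 → 0 — eliminated
Only G3 stuck-at-1 reproduces the observed 1.

G3 stuck-at-1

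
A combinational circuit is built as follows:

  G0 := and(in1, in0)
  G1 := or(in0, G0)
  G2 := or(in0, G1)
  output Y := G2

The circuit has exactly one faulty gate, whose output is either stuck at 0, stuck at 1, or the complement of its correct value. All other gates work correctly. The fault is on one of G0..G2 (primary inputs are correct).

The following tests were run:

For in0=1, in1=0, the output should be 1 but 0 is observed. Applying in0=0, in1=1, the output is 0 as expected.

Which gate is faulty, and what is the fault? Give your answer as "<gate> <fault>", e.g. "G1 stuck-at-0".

Fault-free values for test 1 (in0=1, in1=0): G0=0, G1=1, G2=1, giving Y=1. Observed 0.
Test 1: faults giving observed 0 are {G2 stuck-at-0, G2 inverted output}.
Test 2 (in0=0, in1=1): fault-free G0=0, G1=0, G2=0 → 0; observed 0. Eliminates G2 inverted output.
Only G2 stuck-at-0 is consistent with every test.

G2 stuck-at-0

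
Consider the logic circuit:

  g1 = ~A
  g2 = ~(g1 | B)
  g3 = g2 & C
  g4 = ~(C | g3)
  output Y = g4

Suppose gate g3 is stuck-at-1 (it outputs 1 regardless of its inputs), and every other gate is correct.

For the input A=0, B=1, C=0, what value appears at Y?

0

Propagate with g3 forced: g1=1, g2=0, g3=1 [stuck-at-1], g4=0.
So Y = 0. (Without the fault it would be 1.)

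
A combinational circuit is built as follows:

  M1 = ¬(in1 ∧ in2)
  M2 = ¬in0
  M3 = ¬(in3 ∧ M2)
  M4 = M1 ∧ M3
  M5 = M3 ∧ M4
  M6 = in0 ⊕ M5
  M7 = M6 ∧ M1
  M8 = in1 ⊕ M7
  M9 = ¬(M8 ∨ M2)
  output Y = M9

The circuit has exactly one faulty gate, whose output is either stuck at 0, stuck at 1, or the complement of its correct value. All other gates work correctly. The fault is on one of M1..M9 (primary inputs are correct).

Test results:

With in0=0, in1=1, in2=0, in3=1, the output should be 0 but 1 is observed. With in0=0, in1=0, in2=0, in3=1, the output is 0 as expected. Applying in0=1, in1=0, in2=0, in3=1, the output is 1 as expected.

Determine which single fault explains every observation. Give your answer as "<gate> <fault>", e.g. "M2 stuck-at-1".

M2 stuck-at-0

Fault-free values for test 1 (in0=0, in1=1, in2=0, in3=1): M1=1, M2=1, M3=0, M4=0, M5=0, M6=0, M7=0, M8=1, M9=0, giving Y=0. Observed 1.
Test 1: faults giving observed 1 are {M2 stuck-at-0, M2 inverted output, M9 stuck-at-1, M9 inverted output}.
Test 2 (in0=0, in1=0, in2=0, in3=1): fault-free M1=1, M2=1, M3=0, M4=0, M5=0, M6=0, M7=0, M8=0, M9=0 → 0; observed 0. Eliminates M9 stuck-at-1, M9 inverted output.
Test 3 (in0=1, in1=0, in2=0, in3=1): fault-free M1=1, M2=0, M3=1, M4=1, M5=1, M6=0, M7=0, M8=0, M9=1 → 1; observed 1. Eliminates M2 inverted output.
Only M2 stuck-at-0 is consistent with every test.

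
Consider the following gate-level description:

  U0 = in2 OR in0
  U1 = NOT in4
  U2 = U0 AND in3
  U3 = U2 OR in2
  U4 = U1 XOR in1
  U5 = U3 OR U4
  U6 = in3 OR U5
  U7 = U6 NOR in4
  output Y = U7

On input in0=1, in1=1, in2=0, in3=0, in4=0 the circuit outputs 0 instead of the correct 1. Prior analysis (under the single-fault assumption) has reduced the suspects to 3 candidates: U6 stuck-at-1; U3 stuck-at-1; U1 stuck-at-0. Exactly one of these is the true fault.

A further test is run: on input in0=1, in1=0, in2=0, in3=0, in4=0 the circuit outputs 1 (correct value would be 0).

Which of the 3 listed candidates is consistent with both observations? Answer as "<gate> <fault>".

Evaluate each candidate on input in0=1, in1=0, in2=0, in3=0, in4=0:
  U6 stuck-at-1: U0=1, U1=1, U2=0, U3=0, U4=1, U5=1, U6=1 [stuck-at-1], U7=0 → 0 — eliminated
  U3 stuck-at-1: U0=1, U1=1, U2=0, U3=1 [stuck-at-1], U4=1, U5=1, U6=1, U7=0 → 0 — eliminated
  U1 stuck-at-0: U0=1, U1=0 [stuck-at-0], U2=0, U3=0, U4=0, U5=0, U6=0, U7=1 → 1 — matches
Only U1 stuck-at-0 reproduces the observed 1.

U1 stuck-at-0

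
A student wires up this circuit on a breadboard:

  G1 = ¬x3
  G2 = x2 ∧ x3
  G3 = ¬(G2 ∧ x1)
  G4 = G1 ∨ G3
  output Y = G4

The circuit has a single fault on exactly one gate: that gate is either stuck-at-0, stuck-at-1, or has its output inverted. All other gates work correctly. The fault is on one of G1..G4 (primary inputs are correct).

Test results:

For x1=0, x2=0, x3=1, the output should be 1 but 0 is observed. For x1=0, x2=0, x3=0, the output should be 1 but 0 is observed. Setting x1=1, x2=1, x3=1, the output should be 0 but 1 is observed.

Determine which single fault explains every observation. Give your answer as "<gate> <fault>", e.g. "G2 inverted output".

G4 inverted output

Fault-free values for test 1 (x1=0, x2=0, x3=1): G1=0, G2=0, G3=1, G4=1, giving Y=1. Observed 0.
Test 1: faults giving observed 0 are {G3 stuck-at-0, G3 inverted output, G4 stuck-at-0, G4 inverted output}.
Test 2 (x1=0, x2=0, x3=0): fault-free G1=1, G2=0, G3=1, G4=1 → 1; observed 0. Eliminates G3 stuck-at-0, G3 inverted output.
Test 3 (x1=1, x2=1, x3=1): fault-free G1=0, G2=1, G3=0, G4=0 → 0; observed 1. Eliminates G4 stuck-at-0.
Only G4 inverted output is consistent with every test.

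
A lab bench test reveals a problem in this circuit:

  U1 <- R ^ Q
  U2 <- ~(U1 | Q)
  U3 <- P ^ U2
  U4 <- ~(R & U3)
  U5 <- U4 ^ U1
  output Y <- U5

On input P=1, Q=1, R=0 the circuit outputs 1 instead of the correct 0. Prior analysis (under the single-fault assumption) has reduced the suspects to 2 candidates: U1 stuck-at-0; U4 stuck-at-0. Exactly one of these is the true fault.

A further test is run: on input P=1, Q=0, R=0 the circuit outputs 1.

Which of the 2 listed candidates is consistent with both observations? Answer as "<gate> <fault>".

U1 stuck-at-0

Evaluate each candidate on input P=1, Q=0, R=0:
  U1 stuck-at-0: U1=0 [stuck-at-0], U2=1, U3=0, U4=1, U5=1 → 1 — matches
  U4 stuck-at-0: U1=0, U2=1, U3=0, U4=0 [stuck-at-0], U5=0 → 0 — eliminated
Only U1 stuck-at-0 reproduces the observed 1.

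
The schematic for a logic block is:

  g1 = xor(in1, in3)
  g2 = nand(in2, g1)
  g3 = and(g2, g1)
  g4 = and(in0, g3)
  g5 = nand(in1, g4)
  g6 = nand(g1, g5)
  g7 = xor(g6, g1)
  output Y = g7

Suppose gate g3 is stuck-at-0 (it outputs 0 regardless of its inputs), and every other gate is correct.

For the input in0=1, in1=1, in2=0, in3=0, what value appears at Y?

Propagate with g3 forced: g1=1, g2=1, g3=0 [stuck-at-0], g4=0, g5=1, g6=0, g7=1.
So Y = 1. (Without the fault it would be 0.)

1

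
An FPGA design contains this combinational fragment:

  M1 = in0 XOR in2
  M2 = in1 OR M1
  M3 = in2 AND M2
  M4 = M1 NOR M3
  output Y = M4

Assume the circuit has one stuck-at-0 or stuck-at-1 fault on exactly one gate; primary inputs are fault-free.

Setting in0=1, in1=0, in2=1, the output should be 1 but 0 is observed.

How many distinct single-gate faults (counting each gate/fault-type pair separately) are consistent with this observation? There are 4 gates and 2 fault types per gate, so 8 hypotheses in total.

4

Fault-free: M1=0, M2=0, M3=0, M4=1 → 1. Observed 0.
  M1 stuck-at-0: output 1 ✗
  M1 stuck-at-1: output 0 ✓
  M2 stuck-at-0: output 1 ✗
  M2 stuck-at-1: output 0 ✓
  M3 stuck-at-0: output 1 ✗
  M3 stuck-at-1: output 0 ✓
  M4 stuck-at-0: output 0 ✓
  M4 stuck-at-1: output 1 ✗
Consistent faults: {M1 stuck-at-1, M2 stuck-at-1, M3 stuck-at-1, M4 stuck-at-0} — 4 in all.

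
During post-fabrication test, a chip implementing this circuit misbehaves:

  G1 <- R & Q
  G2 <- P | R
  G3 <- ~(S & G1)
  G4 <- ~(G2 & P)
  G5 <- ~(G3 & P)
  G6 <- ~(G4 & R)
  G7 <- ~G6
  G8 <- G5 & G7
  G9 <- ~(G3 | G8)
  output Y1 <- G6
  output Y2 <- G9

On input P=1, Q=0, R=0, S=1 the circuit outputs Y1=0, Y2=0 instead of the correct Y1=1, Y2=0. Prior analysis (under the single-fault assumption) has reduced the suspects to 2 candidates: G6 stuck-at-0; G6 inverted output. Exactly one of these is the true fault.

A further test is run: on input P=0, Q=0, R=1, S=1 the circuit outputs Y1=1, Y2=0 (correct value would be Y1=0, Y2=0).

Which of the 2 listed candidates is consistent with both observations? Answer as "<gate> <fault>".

G6 inverted output

Evaluate each candidate on input P=0, Q=0, R=1, S=1:
  G6 stuck-at-0: G1=0, G2=1, G3=1, G4=1, G5=1, G6=0 [stuck-at-0], G7=1, G8=1, G9=0 → Y1=0, Y2=0 — eliminated
  G6 inverted output: G1=0, G2=1, G3=1, G4=1, G5=1, G6=1 [inverted output], G7=0, G8=0, G9=0 → Y1=1, Y2=0 — matches
Only G6 inverted output reproduces the observed Y1=1, Y2=0.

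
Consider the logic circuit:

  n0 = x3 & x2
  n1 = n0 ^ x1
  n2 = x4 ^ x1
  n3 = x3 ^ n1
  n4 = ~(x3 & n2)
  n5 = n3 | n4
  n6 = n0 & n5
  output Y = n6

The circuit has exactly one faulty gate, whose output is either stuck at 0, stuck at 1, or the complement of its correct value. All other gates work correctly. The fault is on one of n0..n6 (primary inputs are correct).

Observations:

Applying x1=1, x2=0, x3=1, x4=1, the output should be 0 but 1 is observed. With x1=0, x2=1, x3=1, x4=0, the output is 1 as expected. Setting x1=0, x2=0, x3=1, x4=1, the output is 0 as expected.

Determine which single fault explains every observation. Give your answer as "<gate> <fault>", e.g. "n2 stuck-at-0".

Fault-free values for test 1 (x1=1, x2=0, x3=1, x4=1): n0=0, n1=1, n2=0, n3=0, n4=1, n5=1, n6=0, giving Y=0. Observed 1.
Test 1: faults giving observed 1 are {n0 stuck-at-1, n0 inverted output, n6 stuck-at-1, n6 inverted output}.
Test 2 (x1=0, x2=1, x3=1, x4=0): fault-free n0=1, n1=1, n2=0, n3=0, n4=1, n5=1, n6=1 → 1; observed 1. Eliminates n0 inverted output, n6 inverted output.
Test 3 (x1=0, x2=0, x3=1, x4=1): fault-free n0=0, n1=0, n2=1, n3=1, n4=0, n5=1, n6=0 → 0; observed 0. Eliminates n6 stuck-at-1.
Only n0 stuck-at-1 is consistent with every test.

n0 stuck-at-1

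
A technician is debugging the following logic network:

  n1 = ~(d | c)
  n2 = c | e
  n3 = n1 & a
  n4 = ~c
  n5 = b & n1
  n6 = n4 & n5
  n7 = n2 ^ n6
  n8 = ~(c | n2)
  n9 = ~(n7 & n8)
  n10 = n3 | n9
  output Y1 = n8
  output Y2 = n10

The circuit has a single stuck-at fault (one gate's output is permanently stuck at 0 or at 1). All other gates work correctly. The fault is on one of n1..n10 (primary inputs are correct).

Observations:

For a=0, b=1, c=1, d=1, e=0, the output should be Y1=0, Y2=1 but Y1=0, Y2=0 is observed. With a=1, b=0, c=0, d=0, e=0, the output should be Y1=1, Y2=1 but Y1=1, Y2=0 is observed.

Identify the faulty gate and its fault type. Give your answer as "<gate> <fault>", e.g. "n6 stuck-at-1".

n10 stuck-at-0

Fault-free values for test 1 (a=0, b=1, c=1, d=1, e=0): n1=0, n2=1, n3=0, n4=0, n5=0, n6=0, n7=1, n8=0, n9=1, n10=1, giving Y1=0, Y2=1. Observed Y1=0, Y2=0.
Test 1: faults giving observed Y1=0, Y2=0 are {n9 stuck-at-0, n10 stuck-at-0}.
Test 2 (a=1, b=0, c=0, d=0, e=0): fault-free n1=1, n2=0, n3=1, n4=1, n5=0, n6=0, n7=0, n8=1, n9=1, n10=1 → Y1=1, Y2=1; observed Y1=1, Y2=0. Eliminates n9 stuck-at-0.
Only n10 stuck-at-0 is consistent with every test.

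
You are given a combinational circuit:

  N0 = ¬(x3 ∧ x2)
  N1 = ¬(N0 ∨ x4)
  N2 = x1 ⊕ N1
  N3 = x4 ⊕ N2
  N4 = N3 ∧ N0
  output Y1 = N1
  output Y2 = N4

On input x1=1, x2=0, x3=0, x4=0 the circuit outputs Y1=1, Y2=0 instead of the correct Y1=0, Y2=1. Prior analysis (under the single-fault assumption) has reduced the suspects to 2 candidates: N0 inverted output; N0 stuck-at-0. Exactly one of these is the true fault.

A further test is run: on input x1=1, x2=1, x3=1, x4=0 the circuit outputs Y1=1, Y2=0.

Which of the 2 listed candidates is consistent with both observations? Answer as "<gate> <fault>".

N0 stuck-at-0

Evaluate each candidate on input x1=1, x2=1, x3=1, x4=0:
  N0 inverted output: N0=1 [inverted output], N1=0, N2=1, N3=1, N4=1 → Y1=0, Y2=1 — eliminated
  N0 stuck-at-0: N0=0 [stuck-at-0], N1=1, N2=0, N3=0, N4=0 → Y1=1, Y2=0 — matches
Only N0 stuck-at-0 reproduces the observed Y1=1, Y2=0.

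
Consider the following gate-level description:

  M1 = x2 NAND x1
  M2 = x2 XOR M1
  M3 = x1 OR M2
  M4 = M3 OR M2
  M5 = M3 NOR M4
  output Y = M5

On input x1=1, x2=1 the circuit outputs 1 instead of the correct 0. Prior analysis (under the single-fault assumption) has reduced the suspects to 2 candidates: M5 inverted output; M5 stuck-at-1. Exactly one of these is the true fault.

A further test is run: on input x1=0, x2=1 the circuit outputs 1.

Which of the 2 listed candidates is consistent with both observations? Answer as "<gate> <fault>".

Evaluate each candidate on input x1=0, x2=1:
  M5 inverted output: M1=1, M2=0, M3=0, M4=0, M5=0 [inverted output] → 0 — eliminated
  M5 stuck-at-1: M1=1, M2=0, M3=0, M4=0, M5=1 [stuck-at-1] → 1 — matches
Only M5 stuck-at-1 reproduces the observed 1.

M5 stuck-at-1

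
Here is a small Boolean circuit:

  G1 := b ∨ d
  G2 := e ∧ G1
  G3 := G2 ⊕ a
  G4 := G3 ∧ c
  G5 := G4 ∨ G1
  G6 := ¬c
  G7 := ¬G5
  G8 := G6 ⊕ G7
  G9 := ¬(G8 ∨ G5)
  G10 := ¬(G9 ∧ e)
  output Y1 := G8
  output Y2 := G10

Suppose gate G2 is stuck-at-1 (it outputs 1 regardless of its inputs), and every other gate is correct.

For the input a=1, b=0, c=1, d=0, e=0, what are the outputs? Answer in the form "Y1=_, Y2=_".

Y1=1, Y2=1

Propagate with G2 forced: G1=0, G2=1 [stuck-at-1], G3=0, G4=0, G5=0, G6=0, G7=1, G8=1, G9=0, G10=1.
So the outputs are Y1=1, Y2=1. (Without the fault they would be Y1=0, Y2=1.)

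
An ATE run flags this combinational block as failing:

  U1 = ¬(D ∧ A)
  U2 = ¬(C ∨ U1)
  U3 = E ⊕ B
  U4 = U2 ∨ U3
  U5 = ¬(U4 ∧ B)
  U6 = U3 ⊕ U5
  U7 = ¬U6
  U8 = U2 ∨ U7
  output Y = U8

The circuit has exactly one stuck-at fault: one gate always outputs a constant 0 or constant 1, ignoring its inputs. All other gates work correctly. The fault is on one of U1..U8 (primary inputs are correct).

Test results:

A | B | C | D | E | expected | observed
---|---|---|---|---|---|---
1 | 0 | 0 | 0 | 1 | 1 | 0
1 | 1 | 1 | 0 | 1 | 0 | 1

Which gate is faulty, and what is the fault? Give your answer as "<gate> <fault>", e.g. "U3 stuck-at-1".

U5 stuck-at-0

Fault-free values for test 1 (A=1, B=0, C=0, D=0, E=1): U1=1, U2=0, U3=1, U4=1, U5=1, U6=0, U7=1, U8=1, giving Y=1. Observed 0.
Test 1: faults giving observed 0 are {U3 stuck-at-0, U5 stuck-at-0, U6 stuck-at-1, U7 stuck-at-0, U8 stuck-at-0}.
Test 2 (A=1, B=1, C=1, D=0, E=1): fault-free U1=1, U2=0, U3=0, U4=0, U5=1, U6=1, U7=0, U8=0 → 0; observed 1. Eliminates U3 stuck-at-0, U6 stuck-at-1, U7 stuck-at-0, U8 stuck-at-0.
Only U5 stuck-at-0 is consistent with every test.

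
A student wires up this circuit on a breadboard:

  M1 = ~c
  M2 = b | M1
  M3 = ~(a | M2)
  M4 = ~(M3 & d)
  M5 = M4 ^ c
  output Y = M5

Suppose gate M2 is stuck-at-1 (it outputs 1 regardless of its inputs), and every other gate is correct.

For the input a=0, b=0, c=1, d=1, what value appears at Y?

Propagate with M2 forced: M1=0, M2=1 [stuck-at-1], M3=0, M4=1, M5=0.
So Y = 0. (Without the fault it would be 1.)

0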